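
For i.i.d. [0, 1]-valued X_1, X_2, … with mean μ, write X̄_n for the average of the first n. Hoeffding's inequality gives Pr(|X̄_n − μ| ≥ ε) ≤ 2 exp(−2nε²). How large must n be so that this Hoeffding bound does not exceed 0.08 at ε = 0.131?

94

Require 2·exp(−2nε²) ≤ 0.08, i.e. 2nε² ≥ ln(2/0.08) = 3.218876.
So n ≥ 3.218876 / (2·0.131²) = 93.785.
The smallest integer n is 94.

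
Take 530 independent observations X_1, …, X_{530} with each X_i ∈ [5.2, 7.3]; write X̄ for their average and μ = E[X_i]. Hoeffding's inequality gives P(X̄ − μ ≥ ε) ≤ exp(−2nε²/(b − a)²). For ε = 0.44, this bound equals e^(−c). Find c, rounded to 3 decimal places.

c = 2nε²/(b − a)² = 2·530·0.44² / 2.1² = 46.5342.

46.534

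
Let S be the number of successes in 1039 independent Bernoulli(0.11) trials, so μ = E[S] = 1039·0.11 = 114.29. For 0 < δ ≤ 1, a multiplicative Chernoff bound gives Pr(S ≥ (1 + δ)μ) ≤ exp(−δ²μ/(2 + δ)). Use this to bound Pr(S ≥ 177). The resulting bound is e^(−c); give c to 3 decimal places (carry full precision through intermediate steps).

13.500

Write 177 = (1 + δ)μ, so δ = 177/114.29 − 1 = 0.5486919…
Then the exponent is δ²μ/(2 + δ) = (177 − μ)² / (μ·(2 + δ)) = 13.500443.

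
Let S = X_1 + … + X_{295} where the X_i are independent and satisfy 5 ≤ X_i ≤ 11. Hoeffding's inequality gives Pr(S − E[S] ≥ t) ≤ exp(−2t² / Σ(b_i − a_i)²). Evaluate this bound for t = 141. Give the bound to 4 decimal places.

Σ(b_i − a_i)² = 295·(6)² = 10620.
Exponent = 2·141²/10620 = 3.7441.
Bound = exp(−3.7441) = 0.02366.

0.0237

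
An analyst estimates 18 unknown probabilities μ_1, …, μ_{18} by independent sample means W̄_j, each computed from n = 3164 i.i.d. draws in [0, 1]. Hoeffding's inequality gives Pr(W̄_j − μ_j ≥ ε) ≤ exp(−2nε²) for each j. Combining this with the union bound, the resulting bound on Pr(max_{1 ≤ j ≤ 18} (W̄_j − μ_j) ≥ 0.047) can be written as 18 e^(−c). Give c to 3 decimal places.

13.979

Union bound over the 18 events: Pr(max_{1 ≤ j ≤ 18} (W̄_j − μ_j) ≥ 0.047) ≤ 18·exp(−2nε²) = 18 exp(−2·3164·0.047²).
So c = 2·3164·0.047² = 13.9786.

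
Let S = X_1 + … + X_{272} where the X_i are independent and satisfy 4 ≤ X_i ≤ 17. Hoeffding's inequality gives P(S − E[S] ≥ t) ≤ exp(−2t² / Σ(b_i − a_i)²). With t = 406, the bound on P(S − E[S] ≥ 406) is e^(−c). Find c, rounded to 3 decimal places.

Σ(b_i − a_i)² = 272·(13)² = 45968.
c = 2t²/45968 = 2·406²/45968 = 7.1718.

7.172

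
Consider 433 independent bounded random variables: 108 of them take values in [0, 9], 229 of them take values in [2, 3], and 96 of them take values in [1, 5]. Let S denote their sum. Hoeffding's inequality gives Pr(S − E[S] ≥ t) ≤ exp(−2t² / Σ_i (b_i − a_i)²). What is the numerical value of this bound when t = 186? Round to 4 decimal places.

0.0014

Σ(b_i − a_i)² = 108·9² + 229·1² + 96·4² = 10513.
Exponent = 2·186² / 10513 = 6.58157.
Bound = exp(−6.58157) = 0.00139.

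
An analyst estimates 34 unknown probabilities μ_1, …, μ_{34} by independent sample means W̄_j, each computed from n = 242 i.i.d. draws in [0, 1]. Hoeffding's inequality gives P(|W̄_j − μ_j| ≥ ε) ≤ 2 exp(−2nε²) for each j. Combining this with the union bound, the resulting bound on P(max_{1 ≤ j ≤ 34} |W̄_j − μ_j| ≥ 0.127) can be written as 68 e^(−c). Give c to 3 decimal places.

Union bound over the 34 events: P(max_{1 ≤ j ≤ 34} |W̄_j − μ_j| ≥ 0.127) ≤ 34·2·exp(−2nε²) = 68 exp(−2·242·0.127²).
So c = 2·242·0.127² = 7.8064.

7.806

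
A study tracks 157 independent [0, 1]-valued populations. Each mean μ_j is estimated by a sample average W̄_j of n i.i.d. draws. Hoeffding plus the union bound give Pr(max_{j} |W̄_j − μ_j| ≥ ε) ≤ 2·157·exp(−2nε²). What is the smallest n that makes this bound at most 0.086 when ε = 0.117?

300

Need 2·157·exp(−2nε²) ≤ 0.086, i.e. exp(−2nε²) ≤ 0.086/314.
So 2nε² ≥ ln(314/0.086) = 8.202801.
Hence n ≥ 8.202801/(2·0.117²) = 299.613.
The smallest integer n is 300.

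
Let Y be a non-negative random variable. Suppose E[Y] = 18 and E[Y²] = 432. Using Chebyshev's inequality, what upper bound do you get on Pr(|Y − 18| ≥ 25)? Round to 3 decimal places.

Var(Y) = E[Y²] − (E[Y])² = 432 − 324 = 108.
Chebyshev's inequality: Pr(|Y − μ| ≥ t) ≤ Var(Y)/t² = 108/625 = 0.1728.

0.173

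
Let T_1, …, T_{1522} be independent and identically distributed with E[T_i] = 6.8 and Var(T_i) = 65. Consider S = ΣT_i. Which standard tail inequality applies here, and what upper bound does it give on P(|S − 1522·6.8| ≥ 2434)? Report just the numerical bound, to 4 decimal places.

With mean and variance of each term known, Chebyshev's inequality bounds the deviation of the sum (or sample mean).
Var(S) = n·Var(T_i) = 1522·65 = 98930.
Chebyshev: P(|S − 1522·6.8| ≥ 2434) ≤ Var(S)/2434² = 98930/5924356 = 0.0167.

0.0167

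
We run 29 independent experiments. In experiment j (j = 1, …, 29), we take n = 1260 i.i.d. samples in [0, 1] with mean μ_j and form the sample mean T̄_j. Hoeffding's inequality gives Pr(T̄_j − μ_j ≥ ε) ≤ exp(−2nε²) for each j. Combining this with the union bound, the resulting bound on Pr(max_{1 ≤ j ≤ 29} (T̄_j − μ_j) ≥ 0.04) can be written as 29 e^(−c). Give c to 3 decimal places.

4.032

Union bound over the 29 events: Pr(max_{1 ≤ j ≤ 29} (T̄_j − μ_j) ≥ 0.04) ≤ 29·exp(−2nε²) = 29 exp(−2·1260·0.04²).
So c = 2·1260·0.04² = 4.0320.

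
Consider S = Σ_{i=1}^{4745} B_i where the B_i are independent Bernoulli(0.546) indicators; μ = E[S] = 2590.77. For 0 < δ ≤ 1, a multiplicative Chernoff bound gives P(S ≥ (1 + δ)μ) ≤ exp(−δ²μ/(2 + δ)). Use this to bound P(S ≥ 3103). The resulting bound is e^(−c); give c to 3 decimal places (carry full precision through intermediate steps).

46.082

Write 3103 = (1 + δ)μ, so δ = 3103/2590.77 − 1 = 0.1977134…
Then the exponent is δ²μ/(2 + δ) = (3103 − μ)² / (μ·(2 + δ)) = 46.081871.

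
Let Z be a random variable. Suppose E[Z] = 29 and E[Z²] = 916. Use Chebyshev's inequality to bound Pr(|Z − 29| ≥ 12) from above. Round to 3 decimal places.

0.521

Var(Z) = E[Z²] − (E[Z])² = 916 − 841 = 75.
Chebyshev's inequality: Pr(|Z − μ| ≥ t) ≤ Var(Z)/t² = 75/144 = 0.5208.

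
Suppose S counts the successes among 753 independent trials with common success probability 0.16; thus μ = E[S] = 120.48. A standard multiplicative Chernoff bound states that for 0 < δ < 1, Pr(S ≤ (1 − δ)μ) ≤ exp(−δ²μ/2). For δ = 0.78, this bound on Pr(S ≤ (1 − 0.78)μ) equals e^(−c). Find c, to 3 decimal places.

c = δ²μ/2 = 0.78²·120.48/2 = 36.6500.

36.650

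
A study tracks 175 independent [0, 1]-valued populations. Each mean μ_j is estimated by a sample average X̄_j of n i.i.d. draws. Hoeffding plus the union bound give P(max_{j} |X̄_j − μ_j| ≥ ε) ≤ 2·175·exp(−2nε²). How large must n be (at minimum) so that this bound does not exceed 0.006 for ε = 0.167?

Need 2·175·exp(−2nε²) ≤ 0.006, i.e. exp(−2nε²) ≤ 0.006/350.
So 2nε² ≥ ln(350/0.006) = 10.973929.
Hence n ≥ 10.973929/(2·0.167²) = 196.743.
The smallest integer n is 197.

197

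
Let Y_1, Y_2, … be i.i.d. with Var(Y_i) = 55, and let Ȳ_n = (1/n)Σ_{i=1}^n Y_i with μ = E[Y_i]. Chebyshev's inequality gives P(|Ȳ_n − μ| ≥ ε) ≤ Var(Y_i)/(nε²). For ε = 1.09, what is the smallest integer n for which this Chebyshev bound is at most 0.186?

249

Require 55/(n·1.09²) ≤ 0.186, i.e. n ≥ 55/(0.186·1.09²) = 248.884.
The smallest integer n is 249.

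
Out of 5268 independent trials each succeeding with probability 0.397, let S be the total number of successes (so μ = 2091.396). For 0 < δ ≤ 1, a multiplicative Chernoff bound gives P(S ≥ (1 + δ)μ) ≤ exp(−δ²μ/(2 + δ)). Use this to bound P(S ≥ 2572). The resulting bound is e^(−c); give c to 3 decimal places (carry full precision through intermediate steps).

49.530

Write 2572 = (1 + δ)μ, so δ = 2572/2091.396 − 1 = 0.2298006…
Then the exponent is δ²μ/(2 + δ) = (2572 − μ)² / (μ·(2 + δ)) = 49.530472.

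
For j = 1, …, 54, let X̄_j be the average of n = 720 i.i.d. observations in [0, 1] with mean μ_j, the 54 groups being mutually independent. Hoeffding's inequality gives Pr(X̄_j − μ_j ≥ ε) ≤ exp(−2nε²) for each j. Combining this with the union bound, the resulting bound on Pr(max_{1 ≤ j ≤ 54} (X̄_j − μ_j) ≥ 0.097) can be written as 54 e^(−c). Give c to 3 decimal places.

13.549

Union bound over the 54 events: Pr(max_{1 ≤ j ≤ 54} (X̄_j − μ_j) ≥ 0.097) ≤ 54·exp(−2nε²) = 54 exp(−2·720·0.097²).
So c = 2·720·0.097² = 13.5490.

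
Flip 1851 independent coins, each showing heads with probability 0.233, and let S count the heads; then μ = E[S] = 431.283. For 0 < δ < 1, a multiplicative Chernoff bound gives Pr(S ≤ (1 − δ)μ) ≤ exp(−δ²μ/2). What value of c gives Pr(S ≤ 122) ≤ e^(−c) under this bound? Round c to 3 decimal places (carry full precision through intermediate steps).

Write 122 = (1 − δ)μ, so δ = 1 − 122/431.283 = 0.7171231…
Then the exponent is δ²μ/2 = (μ − 122)²/(2μ) = 110.896991.

110.897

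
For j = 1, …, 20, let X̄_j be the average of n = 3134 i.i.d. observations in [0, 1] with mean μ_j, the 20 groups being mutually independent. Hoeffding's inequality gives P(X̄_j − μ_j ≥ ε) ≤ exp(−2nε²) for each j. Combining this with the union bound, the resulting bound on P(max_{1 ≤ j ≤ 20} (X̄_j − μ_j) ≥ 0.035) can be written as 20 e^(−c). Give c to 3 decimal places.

Union bound over the 20 events: P(max_{1 ≤ j ≤ 20} (X̄_j − μ_j) ≥ 0.035) ≤ 20·exp(−2nε²) = 20 exp(−2·3134·0.035²).
So c = 2·3134·0.035² = 7.6783.

7.678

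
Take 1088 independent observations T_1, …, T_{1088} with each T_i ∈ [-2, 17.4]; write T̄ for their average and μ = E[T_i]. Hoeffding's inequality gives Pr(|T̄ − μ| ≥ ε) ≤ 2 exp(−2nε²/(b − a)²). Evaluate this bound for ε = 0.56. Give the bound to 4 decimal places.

0.3263

Exponent: 2nε²/(b − a)² = 2·1088·0.56² / 19.4² = 1.81314.
Bound = 2·exp(−1.81314) = 0.32628.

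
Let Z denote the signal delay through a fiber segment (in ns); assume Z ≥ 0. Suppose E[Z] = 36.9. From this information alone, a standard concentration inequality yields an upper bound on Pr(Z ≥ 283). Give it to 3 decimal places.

0.130

Only the mean of a non-negative variable is known, so Markov's inequality is the applicable tail bound.
Markov's inequality: for a non-negative random variable, Pr(Z ≥ a) ≤ E[Z]/a.
Here E[Z] = 36.9 and a = 283, so the bound is 36.9/283 = 0.1304.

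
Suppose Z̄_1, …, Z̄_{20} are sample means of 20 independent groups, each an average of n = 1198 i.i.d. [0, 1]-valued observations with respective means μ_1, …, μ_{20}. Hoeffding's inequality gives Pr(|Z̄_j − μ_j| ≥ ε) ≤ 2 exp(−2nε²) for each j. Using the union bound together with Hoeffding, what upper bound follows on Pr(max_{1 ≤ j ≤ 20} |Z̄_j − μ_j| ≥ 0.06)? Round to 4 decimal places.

0.0072

Per-experiment Hoeffding bound: 2·exp(−2·1198·0.06²) = 2·exp(−8.62560) = 0.00035891.
Union bound over 20 events: 20·0.00035891 = 0.00718.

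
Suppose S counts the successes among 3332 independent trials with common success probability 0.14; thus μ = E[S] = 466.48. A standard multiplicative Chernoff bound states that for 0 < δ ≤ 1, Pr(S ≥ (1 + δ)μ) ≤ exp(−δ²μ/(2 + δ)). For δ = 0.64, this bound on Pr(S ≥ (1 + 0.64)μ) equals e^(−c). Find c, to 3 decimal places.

72.375

c = δ²μ/(2 + δ) = 0.64²·466.48/(2 + 0.64) = 72.3751.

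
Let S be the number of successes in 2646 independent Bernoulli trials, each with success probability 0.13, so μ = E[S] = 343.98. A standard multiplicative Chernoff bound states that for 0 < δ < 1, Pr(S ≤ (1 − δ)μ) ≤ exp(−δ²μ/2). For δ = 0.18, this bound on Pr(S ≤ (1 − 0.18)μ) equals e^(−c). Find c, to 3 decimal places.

c = δ²μ/2 = 0.18²·343.98/2 = 5.5725.

5.572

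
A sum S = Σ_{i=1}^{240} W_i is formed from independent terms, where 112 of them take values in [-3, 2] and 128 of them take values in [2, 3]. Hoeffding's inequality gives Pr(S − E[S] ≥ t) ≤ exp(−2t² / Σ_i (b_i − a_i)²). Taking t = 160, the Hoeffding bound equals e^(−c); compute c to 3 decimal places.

Σ(b_i − a_i)² = 112·5² + 128·1² = 2928.
c = 2t² / 2928 = 2·160² / 2928 = 17.4863.

17.486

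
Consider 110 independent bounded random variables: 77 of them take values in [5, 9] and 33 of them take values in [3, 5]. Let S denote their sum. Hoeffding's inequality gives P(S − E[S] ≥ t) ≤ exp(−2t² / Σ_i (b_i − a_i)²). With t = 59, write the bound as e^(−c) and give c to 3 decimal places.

Σ(b_i − a_i)² = 77·4² + 33·2² = 1364.
c = 2t² / 1364 = 2·59² / 1364 = 5.1041.

5.104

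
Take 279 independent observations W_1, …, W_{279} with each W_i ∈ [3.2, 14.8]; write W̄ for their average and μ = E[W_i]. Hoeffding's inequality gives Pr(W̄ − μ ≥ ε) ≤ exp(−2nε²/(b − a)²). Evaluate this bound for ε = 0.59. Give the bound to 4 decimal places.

Exponent: 2nε²/(b − a)² = 2·279·0.59² / 11.6² = 1.44352.
Bound = exp(−1.44352) = 0.23610.

0.2361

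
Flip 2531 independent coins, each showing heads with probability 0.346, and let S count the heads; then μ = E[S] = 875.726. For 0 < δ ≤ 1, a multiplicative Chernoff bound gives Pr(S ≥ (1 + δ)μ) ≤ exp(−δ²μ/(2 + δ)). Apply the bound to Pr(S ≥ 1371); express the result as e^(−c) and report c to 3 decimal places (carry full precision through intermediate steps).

109.179

Write 1371 = (1 + δ)μ, so δ = 1371/875.726 − 1 = 0.5655582…
Then the exponent is δ²μ/(2 + δ) = (1371 − μ)² / (μ·(2 + δ)) = 109.179462.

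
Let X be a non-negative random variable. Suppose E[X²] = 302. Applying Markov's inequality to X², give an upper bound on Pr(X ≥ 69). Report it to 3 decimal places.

0.063

Since X ≥ 0, the event {X ≥ 69} is the same as {X² ≥ 4761}.
Markov's inequality applied to X² gives Pr(X² ≥ 4761) ≤ E[X²]/4761 = 302/4761 = 0.0634.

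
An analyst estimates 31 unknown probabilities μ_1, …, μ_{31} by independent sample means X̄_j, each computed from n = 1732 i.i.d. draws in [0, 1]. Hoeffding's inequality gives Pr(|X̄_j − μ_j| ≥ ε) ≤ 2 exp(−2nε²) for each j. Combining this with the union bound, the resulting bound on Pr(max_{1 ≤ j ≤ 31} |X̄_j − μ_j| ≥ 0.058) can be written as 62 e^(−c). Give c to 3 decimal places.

11.653

Union bound over the 31 events: Pr(max_{1 ≤ j ≤ 31} |X̄_j − μ_j| ≥ 0.058) ≤ 31·2·exp(−2nε²) = 62 exp(−2·1732·0.058²).
So c = 2·1732·0.058² = 11.6529.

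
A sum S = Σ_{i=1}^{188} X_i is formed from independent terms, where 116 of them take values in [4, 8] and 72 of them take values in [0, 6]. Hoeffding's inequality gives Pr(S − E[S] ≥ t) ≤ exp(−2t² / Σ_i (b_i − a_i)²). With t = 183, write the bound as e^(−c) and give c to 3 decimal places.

Σ(b_i − a_i)² = 116·4² + 72·6² = 4448.
c = 2t² / 4448 = 2·183² / 4448 = 15.0580.

15.058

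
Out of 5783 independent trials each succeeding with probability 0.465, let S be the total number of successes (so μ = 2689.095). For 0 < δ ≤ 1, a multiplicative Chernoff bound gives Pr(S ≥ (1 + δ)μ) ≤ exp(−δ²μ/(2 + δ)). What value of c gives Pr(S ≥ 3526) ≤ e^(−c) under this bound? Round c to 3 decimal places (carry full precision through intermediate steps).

112.695

Write 3526 = (1 + δ)μ, so δ = 3526/2689.095 − 1 = 0.3112218…
Then the exponent is δ²μ/(2 + δ) = (3526 − μ)² / (μ·(2 + δ)) = 112.694976.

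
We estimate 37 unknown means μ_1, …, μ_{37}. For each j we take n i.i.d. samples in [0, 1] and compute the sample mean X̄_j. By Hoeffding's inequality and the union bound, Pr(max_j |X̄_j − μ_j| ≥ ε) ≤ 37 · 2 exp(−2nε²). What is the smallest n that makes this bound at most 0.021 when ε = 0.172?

Need 2·37·exp(−2nε²) ≤ 0.021, i.e. exp(−2nε²) ≤ 0.021/74.
So 2nε² ≥ ln(74/0.021) = 8.167298.
Hence n ≥ 8.167298/(2·0.172²) = 138.036.
The smallest integer n is 139.

139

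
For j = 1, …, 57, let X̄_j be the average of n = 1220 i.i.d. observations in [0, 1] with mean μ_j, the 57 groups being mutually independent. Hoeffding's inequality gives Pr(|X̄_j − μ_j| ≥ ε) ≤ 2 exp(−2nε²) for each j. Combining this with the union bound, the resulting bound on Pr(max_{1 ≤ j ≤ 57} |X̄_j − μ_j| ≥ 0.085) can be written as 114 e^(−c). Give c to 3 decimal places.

17.629

Union bound over the 57 events: Pr(max_{1 ≤ j ≤ 57} |X̄_j − μ_j| ≥ 0.085) ≤ 57·2·exp(−2nε²) = 114 exp(−2·1220·0.085²).
So c = 2·1220·0.085² = 17.6290.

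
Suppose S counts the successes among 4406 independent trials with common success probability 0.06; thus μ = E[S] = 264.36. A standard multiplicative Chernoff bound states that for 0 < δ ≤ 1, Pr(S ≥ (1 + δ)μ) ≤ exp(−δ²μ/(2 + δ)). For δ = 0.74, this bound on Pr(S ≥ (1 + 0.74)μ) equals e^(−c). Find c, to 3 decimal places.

52.833

c = δ²μ/(2 + δ) = 0.74²·264.36/(2 + 0.74) = 52.8334.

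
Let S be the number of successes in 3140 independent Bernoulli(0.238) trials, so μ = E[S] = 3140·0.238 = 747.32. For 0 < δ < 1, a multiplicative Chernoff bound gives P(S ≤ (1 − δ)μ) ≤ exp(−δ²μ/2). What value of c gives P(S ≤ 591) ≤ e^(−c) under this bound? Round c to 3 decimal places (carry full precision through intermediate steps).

Write 591 = (1 − δ)μ, so δ = 1 − 591/747.32 = 0.2091741…
Then the exponent is δ²μ/2 = (μ − 591)²/(2μ) = 16.349049.

16.349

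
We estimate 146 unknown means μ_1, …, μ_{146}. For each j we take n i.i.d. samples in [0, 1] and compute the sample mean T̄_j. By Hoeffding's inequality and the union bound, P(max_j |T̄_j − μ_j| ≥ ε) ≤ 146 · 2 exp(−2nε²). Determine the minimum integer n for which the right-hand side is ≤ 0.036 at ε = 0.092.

Need 2·146·exp(−2nε²) ≤ 0.036, i.e. exp(−2nε²) ≤ 0.036/292.
So 2nε² ≥ ln(292/0.036) = 9.000990.
Hence n ≥ 9.000990/(2·0.092²) = 531.722.
The smallest integer n is 532.

532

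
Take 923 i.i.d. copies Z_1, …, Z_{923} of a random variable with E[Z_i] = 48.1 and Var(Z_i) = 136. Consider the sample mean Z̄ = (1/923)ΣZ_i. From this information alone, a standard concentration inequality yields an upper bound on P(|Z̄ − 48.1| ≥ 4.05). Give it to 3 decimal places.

With mean and variance of each term known, Chebyshev's inequality bounds the deviation of the sum (or sample mean).
Var(Z̄) = Var(Z_i)/n = 136/923 = 0.14735.
Chebyshev: P(|Z̄ − 48.1| ≥ 4.05) ≤ Var(Z̄)/(4.05)² = 136/(923·4.05²) = 0.0090.

0.009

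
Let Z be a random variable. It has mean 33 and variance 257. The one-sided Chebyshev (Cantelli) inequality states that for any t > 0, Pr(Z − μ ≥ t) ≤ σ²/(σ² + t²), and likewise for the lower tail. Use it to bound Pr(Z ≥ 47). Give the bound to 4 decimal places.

0.5673

Here σ² = 257 and t = 14, so σ² + t² = 453.
Cantelli's bound: 257/453 = 0.5673.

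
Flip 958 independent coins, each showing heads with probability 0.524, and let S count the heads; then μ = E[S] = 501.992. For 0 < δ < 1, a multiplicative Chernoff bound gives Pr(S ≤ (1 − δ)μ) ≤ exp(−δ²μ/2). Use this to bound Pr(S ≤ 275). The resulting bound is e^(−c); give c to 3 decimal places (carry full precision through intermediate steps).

51.321

Write 275 = (1 − δ)μ, so δ = 1 − 275/501.992 = 0.4521825…
Then the exponent is δ²μ/2 = (μ − 275)²/(2μ) = 51.320906.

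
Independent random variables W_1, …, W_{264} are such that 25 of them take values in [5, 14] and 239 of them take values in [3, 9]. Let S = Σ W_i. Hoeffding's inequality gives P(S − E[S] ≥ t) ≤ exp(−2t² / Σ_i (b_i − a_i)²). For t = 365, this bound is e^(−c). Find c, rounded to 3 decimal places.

25.068

Σ(b_i − a_i)² = 25·9² + 239·6² = 10629.
c = 2t² / 10629 = 2·365² / 10629 = 25.0682.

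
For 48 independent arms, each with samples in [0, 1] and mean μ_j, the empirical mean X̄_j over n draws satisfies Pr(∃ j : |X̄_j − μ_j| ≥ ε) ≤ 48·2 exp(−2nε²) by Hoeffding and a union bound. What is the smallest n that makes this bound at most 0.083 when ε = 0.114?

Need 2·48·exp(−2nε²) ≤ 0.083, i.e. exp(−2nε²) ≤ 0.083/96.
So 2nε² ≥ ln(96/0.083) = 7.053263.
Hence n ≥ 7.053263/(2·0.114²) = 271.363.
The smallest integer n is 272.

272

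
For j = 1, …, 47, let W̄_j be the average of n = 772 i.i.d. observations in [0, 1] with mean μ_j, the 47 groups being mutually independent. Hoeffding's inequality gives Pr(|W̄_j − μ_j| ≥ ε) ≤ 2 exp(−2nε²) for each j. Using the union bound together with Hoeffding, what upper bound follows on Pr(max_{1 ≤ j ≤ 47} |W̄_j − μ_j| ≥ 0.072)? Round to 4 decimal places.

0.0314

Per-experiment Hoeffding bound: 2·exp(−2·772·0.072²) = 2·exp(−8.00410) = 0.00066818.
Union bound over 47 events: 47·0.00066818 = 0.03140.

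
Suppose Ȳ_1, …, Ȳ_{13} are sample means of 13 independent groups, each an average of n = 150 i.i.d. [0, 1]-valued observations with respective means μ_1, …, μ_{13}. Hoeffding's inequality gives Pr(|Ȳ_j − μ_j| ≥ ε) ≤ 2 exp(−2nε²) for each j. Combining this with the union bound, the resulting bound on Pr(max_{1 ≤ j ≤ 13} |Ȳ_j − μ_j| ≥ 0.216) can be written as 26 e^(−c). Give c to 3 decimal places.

13.997

Union bound over the 13 events: Pr(max_{1 ≤ j ≤ 13} |Ȳ_j − μ_j| ≥ 0.216) ≤ 13·2·exp(−2nε²) = 26 exp(−2·150·0.216²).
So c = 2·150·0.216² = 13.9968.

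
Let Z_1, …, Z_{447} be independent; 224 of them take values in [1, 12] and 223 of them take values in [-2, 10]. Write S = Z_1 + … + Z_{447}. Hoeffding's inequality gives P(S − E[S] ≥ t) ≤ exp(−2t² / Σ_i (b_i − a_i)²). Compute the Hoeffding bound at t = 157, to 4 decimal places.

Σ(b_i − a_i)² = 224·11² + 223·12² = 59216.
Exponent = 2·157² / 59216 = 0.83251.
Bound = exp(−0.83251) = 0.43496.

0.4350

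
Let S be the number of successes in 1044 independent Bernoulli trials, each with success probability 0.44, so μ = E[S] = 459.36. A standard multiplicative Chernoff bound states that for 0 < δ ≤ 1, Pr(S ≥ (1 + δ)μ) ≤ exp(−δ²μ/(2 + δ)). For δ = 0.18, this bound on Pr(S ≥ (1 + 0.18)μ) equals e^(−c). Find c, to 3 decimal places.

6.827

c = δ²μ/(2 + δ) = 0.18²·459.36/(2 + 0.18) = 6.8272.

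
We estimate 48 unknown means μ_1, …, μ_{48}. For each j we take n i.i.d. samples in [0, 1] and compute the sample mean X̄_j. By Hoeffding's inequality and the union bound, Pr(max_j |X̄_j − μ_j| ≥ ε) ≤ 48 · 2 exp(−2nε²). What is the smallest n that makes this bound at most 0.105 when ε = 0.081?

Need 2·48·exp(−2nε²) ≤ 0.105, i.e. exp(−2nε²) ≤ 0.105/96.
So 2nε² ≥ ln(96/0.105) = 6.818143.
Hence n ≥ 6.818143/(2·0.081²) = 519.596.
The smallest integer n is 520.

520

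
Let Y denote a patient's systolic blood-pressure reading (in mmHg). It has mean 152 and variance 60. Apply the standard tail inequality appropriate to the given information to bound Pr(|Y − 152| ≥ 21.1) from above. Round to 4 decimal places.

Mean and variance are known, so Chebyshev's inequality applies.
Chebyshev: Pr(|Y − μ| ≥ t) ≤ Var(Y)/t².
Bound = 60 / 445.21 = 0.1348.

0.1348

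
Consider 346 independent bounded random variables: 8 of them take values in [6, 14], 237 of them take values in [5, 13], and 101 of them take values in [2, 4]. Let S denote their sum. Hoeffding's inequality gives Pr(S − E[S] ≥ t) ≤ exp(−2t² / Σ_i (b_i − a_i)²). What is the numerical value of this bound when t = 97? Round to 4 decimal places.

Σ(b_i − a_i)² = 8·8² + 237·8² + 101·2² = 16084.
Exponent = 2·97² / 16084 = 1.16998.
Bound = exp(−1.16998) = 0.31037.

0.3104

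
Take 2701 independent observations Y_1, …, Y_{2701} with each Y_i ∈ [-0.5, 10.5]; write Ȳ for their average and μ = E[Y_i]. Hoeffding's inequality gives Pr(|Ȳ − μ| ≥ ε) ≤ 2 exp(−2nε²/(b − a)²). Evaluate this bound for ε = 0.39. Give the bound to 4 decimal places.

0.0022

Exponent: 2nε²/(b − a)² = 2·2701·0.39² / 11² = 6.79045.
Bound = 2·exp(−6.79045) = 0.00225.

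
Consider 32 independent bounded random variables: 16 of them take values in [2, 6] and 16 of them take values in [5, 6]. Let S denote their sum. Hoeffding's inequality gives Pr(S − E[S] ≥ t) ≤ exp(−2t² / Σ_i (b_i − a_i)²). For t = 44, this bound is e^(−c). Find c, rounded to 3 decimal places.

14.235

Σ(b_i − a_i)² = 16·4² + 16·1² = 272.
c = 2t² / 272 = 2·44² / 272 = 14.2353.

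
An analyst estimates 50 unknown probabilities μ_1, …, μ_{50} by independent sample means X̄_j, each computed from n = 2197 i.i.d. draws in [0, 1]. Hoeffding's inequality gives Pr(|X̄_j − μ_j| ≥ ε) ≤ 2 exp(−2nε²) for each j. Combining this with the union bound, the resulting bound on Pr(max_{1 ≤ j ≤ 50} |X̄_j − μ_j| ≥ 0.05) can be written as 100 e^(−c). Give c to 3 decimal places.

10.985

Union bound over the 50 events: Pr(max_{1 ≤ j ≤ 50} |X̄_j − μ_j| ≥ 0.05) ≤ 50·2·exp(−2nε²) = 100 exp(−2·2197·0.05²).
So c = 2·2197·0.05² = 10.9850.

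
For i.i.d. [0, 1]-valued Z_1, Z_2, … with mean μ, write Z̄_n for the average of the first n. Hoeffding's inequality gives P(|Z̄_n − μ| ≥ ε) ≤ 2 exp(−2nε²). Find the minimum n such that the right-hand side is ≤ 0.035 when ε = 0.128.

124

Require 2·exp(−2nε²) ≤ 0.035, i.e. 2nε² ≥ ln(2/0.035) = 4.045554.
So n ≥ 4.045554 / (2·0.128²) = 123.461.
The smallest integer n is 124.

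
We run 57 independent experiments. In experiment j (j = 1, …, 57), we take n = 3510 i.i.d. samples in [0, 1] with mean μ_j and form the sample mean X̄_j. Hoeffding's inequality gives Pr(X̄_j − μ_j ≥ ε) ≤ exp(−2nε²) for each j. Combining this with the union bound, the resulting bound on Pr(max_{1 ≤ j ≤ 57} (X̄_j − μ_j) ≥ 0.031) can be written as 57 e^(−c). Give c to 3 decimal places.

6.746

Union bound over the 57 events: Pr(max_{1 ≤ j ≤ 57} (X̄_j − μ_j) ≥ 0.031) ≤ 57·exp(−2nε²) = 57 exp(−2·3510·0.031²).
So c = 2·3510·0.031² = 6.7462.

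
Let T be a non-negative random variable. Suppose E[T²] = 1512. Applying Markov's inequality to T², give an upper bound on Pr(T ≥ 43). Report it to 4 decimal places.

0.8177

Since T ≥ 0, the event {T ≥ 43} is the same as {T² ≥ 1849}.
Markov's inequality applied to T² gives Pr(T² ≥ 1849) ≤ E[T²]/1849 = 1512/1849 = 0.8177.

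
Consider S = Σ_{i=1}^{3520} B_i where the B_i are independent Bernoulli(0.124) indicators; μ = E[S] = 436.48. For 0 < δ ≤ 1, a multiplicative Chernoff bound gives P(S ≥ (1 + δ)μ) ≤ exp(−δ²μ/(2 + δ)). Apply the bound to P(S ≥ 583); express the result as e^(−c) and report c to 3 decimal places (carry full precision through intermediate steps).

21.058

Write 583 = (1 + δ)μ, so δ = 583/436.48 − 1 = 0.3356855…
Then the exponent is δ²μ/(2 + δ) = (583 − μ)² / (μ·(2 + δ)) = 21.057902.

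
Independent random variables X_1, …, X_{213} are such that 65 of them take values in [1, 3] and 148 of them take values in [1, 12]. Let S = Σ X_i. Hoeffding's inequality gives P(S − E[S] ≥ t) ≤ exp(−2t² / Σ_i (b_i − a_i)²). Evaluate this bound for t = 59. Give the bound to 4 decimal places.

Σ(b_i − a_i)² = 65·2² + 148·11² = 18168.
Exponent = 2·59² / 18168 = 0.38320.
Bound = exp(−0.38320) = 0.68168.

0.6817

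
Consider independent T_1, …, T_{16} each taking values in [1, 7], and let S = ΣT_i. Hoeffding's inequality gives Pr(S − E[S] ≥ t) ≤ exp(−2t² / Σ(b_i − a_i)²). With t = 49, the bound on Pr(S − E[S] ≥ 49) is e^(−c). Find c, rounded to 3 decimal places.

Σ(b_i − a_i)² = 16·(6)² = 576.
c = 2t²/576 = 2·49²/576 = 8.3368.

8.337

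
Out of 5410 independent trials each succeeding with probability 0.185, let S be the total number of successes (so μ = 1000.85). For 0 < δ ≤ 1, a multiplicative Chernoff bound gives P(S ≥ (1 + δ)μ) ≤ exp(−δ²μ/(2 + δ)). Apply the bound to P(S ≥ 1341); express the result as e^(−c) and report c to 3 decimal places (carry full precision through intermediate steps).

Write 1341 = (1 + δ)μ, so δ = 1341/1000.85 − 1 = 0.3398611…
Then the exponent is δ²μ/(2 + δ) = (1341 − μ)² / (μ·(2 + δ)) = 49.406248.

49.406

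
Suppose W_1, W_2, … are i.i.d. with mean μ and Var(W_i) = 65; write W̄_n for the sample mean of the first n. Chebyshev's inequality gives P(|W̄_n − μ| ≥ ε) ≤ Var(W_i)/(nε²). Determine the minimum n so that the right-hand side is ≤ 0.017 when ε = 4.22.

Require 65/(n·4.22²) ≤ 0.017, i.e. n ≥ 65/(0.017·4.22²) = 214.704.
The smallest integer n is 215.

215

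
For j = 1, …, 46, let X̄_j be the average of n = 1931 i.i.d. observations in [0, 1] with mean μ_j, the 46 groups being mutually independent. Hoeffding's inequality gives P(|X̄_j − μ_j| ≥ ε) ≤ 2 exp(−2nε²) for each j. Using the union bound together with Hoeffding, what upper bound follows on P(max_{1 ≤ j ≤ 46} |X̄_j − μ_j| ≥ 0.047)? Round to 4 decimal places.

0.0181

Per-experiment Hoeffding bound: 2·exp(−2·1931·0.047²) = 2·exp(−8.53116) = 0.00039445.
Union bound over 46 events: 46·0.00039445 = 0.01814.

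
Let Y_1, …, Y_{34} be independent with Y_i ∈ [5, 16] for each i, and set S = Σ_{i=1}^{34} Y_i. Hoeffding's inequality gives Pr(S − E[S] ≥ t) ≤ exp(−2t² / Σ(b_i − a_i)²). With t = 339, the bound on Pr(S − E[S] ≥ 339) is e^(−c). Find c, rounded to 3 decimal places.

55.868

Σ(b_i − a_i)² = 34·(11)² = 4114.
c = 2t²/4114 = 2·339²/4114 = 55.8683.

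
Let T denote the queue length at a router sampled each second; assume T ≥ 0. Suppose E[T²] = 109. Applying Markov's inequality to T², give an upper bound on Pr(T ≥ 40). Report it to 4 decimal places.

0.0681

Since T ≥ 0, the event {T ≥ 40} is the same as {T² ≥ 1600}.
Markov's inequality applied to T² gives Pr(T² ≥ 1600) ≤ E[T²]/1600 = 109/1600 = 0.0681.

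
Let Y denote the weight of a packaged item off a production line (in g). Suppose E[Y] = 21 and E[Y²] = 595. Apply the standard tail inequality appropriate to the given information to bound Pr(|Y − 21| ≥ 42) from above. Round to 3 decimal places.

0.087

The first two moments determine the variance, so Chebyshev's inequality is the sharpest standard bound available.
Var(Y) = E[Y²] − (E[Y])² = 595 − 441 = 154.
Chebyshev's inequality: Pr(|Y − μ| ≥ t) ≤ Var(Y)/t² = 154/1764 = 0.0873.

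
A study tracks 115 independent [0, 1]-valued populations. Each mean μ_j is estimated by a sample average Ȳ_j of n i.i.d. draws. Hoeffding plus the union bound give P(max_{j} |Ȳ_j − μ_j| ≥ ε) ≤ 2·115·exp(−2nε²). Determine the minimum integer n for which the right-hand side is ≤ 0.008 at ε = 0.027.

Need 2·115·exp(−2nε²) ≤ 0.008, i.e. exp(−2nε²) ≤ 0.008/230.
So 2nε² ≥ ln(230/0.008) = 10.266393.
Hence n ≥ 10.266393/(2·0.027²) = 7041.422.
The smallest integer n is 7042.

7042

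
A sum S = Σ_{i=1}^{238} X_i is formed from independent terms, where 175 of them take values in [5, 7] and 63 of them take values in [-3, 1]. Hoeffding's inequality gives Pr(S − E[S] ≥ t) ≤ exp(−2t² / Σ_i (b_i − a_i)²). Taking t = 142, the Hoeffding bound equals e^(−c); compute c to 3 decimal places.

23.611

Σ(b_i − a_i)² = 175·2² + 63·4² = 1708.
c = 2t² / 1708 = 2·142² / 1708 = 23.6112.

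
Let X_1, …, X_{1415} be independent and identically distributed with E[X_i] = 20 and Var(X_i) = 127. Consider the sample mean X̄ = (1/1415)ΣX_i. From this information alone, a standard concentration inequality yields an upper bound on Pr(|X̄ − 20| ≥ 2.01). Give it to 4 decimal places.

0.0222

With mean and variance of each term known, Chebyshev's inequality bounds the deviation of the sum (or sample mean).
Var(X̄) = Var(X_i)/n = 127/1415 = 0.089753.
Chebyshev: Pr(|X̄ − 20| ≥ 2.01) ≤ Var(X̄)/(2.01)² = 127/(1415·2.01²) = 0.0222.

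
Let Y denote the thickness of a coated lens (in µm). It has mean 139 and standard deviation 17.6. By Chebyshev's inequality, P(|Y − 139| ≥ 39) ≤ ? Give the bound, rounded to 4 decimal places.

Chebyshev: P(|Y − μ| ≥ t) ≤ Var(Y)/t².
Var(Y) = σ² = 17.6² = 309.76.
Bound = 309.76 / 1521 = 0.2037.

0.2037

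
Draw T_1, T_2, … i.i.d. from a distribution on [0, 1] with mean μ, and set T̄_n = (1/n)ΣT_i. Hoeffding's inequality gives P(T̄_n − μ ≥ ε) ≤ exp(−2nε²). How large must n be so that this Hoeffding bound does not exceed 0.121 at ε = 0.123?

70

Require exp(−2nε²) ≤ 0.121, i.e. 2nε² ≥ ln(1/0.121) = 2.111965.
So n ≥ 2.111965 / (2·0.123²) = 69.799.
The smallest integer n is 70.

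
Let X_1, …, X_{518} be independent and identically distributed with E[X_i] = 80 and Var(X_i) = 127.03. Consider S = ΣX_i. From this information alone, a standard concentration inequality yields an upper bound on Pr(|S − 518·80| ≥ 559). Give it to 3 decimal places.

With mean and variance of each term known, Chebyshev's inequality bounds the deviation of the sum (or sample mean).
Var(S) = n·Var(X_i) = 518·127.03 = 65801.54.
Chebyshev: Pr(|S − 518·80| ≥ 559) ≤ Var(S)/559² = 65801.54/312481 = 0.2106.

0.211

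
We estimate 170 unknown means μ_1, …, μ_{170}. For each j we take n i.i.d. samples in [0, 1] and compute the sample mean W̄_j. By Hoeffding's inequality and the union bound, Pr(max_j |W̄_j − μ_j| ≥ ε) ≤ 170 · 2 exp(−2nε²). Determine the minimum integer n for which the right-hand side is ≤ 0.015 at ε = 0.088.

648

Need 2·170·exp(−2nε²) ≤ 0.015, i.e. exp(−2nε²) ≤ 0.015/340.
So 2nε² ≥ ln(340/0.015) = 10.028651.
Hence n ≥ 10.028651/(2·0.088²) = 647.511.
The smallest integer n is 648.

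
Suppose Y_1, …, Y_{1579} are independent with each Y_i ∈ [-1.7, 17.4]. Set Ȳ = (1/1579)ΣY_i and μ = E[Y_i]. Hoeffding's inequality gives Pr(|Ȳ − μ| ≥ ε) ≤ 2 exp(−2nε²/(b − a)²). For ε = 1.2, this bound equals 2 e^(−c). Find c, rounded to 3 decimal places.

c = 2nε²/(b − a)² = 2·1579·1.2² / 19.1² = 12.4654.

12.465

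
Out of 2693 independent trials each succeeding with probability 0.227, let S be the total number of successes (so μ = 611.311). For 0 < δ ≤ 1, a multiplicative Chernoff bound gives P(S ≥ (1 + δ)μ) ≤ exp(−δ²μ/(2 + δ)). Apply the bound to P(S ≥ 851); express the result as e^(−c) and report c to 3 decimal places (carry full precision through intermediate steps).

39.288

Write 851 = (1 + δ)μ, so δ = 851/611.311 − 1 = 0.3920901…
Then the exponent is δ²μ/(2 + δ) = (851 − μ)² / (μ·(2 + δ)) = 39.287687.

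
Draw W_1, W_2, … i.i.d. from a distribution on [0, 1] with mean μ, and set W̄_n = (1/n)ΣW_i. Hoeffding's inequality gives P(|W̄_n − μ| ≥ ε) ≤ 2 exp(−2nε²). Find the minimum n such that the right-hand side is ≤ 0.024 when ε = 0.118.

Require 2·exp(−2nε²) ≤ 0.024, i.e. 2nε² ≥ ln(2/0.024) = 4.422849.
So n ≥ 4.422849 / (2·0.118²) = 158.821.
The smallest integer n is 159.

159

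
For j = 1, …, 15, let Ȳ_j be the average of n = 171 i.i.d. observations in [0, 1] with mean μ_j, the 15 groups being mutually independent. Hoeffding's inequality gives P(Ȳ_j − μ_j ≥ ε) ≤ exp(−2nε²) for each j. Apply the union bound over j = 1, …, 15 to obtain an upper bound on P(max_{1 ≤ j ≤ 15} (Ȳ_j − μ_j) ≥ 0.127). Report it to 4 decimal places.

0.0603

Per-experiment Hoeffding bound: exp(−2·171·0.127²) = exp(−5.51612) = 0.0040214.
Union bound over 15 events: 15·0.0040214 = 0.06032.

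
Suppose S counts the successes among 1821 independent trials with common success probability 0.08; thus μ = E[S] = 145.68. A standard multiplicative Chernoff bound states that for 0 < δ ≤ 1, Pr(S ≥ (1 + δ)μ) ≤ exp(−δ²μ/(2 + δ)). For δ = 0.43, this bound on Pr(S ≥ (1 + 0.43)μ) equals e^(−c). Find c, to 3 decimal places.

c = δ²μ/(2 + δ) = 0.43²·145.68/(2 + 0.43) = 11.0849.

11.085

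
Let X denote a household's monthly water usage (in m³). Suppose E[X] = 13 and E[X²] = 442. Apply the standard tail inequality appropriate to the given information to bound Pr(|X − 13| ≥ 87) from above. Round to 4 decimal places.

The first two moments determine the variance, so Chebyshev's inequality is the sharpest standard bound available.
Var(X) = E[X²] − (E[X])² = 442 − 169 = 273.
Chebyshev's inequality: Pr(|X − μ| ≥ t) ≤ Var(X)/t² = 273/7569 = 0.0361.

0.0361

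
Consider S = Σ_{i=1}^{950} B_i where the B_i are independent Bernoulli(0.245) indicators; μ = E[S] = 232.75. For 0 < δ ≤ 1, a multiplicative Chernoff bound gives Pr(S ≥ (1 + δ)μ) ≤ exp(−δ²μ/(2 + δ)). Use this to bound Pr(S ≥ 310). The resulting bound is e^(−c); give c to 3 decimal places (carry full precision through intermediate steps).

Write 310 = (1 + δ)μ, so δ = 310/232.75 − 1 = 0.3319012…
Then the exponent is δ²μ/(2 + δ) = (310 − μ)² / (μ·(2 + δ)) = 10.995048.

10.995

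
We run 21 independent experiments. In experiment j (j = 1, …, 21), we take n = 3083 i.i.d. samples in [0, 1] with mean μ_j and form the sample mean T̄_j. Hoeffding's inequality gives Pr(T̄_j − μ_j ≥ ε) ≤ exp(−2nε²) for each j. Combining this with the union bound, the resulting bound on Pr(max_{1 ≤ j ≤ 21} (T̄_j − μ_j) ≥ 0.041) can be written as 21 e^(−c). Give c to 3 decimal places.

10.365

Union bound over the 21 events: Pr(max_{1 ≤ j ≤ 21} (T̄_j − μ_j) ≥ 0.041) ≤ 21·exp(−2nε²) = 21 exp(−2·3083·0.041²).
So c = 2·3083·0.041² = 10.3650.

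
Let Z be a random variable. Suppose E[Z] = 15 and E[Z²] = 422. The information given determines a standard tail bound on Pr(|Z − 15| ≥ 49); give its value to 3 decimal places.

0.082

The first two moments determine the variance, so Chebyshev's inequality is the sharpest standard bound available.
Var(Z) = E[Z²] − (E[Z])² = 422 − 225 = 197.
Chebyshev's inequality: Pr(|Z − μ| ≥ t) ≤ Var(Z)/t² = 197/2401 = 0.0820.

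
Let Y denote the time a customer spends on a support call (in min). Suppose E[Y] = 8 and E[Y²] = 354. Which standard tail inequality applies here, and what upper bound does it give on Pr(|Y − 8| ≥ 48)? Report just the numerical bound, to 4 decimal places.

The first two moments determine the variance, so Chebyshev's inequality is the sharpest standard bound available.
Var(Y) = E[Y²] − (E[Y])² = 354 − 64 = 290.
Chebyshev's inequality: Pr(|Y − μ| ≥ t) ≤ Var(Y)/t² = 290/2304 = 0.1259.

0.1259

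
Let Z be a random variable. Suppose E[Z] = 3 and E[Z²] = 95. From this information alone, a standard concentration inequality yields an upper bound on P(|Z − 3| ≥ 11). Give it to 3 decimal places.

The first two moments determine the variance, so Chebyshev's inequality is the sharpest standard bound available.
Var(Z) = E[Z²] − (E[Z])² = 95 − 9 = 86.
Chebyshev's inequality: P(|Z − μ| ≥ t) ≤ Var(Z)/t² = 86/121 = 0.7107.

0.711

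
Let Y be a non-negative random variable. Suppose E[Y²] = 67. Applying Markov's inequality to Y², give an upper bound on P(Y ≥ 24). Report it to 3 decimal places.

Since Y ≥ 0, the event {Y ≥ 24} is the same as {Y² ≥ 576}.
Markov's inequality applied to Y² gives P(Y² ≥ 576) ≤ E[Y²]/576 = 67/576 = 0.1163.

0.116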